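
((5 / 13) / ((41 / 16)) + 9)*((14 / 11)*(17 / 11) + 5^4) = 369983851 / 64493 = 5736.81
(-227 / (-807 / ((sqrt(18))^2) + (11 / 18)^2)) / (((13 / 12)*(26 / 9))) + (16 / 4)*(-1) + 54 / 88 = -187982257 / 107115580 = -1.75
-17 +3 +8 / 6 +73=181 / 3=60.33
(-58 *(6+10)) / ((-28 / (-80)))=-18560 / 7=-2651.43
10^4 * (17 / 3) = 170000 / 3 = 56666.67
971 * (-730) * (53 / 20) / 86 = -3756799 / 172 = -21841.85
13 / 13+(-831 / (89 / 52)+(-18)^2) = -14287 / 89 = -160.53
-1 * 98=-98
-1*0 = 0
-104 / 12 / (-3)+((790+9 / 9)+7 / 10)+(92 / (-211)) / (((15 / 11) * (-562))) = 4240080319 / 5336190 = 794.59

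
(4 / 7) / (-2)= -2 / 7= -0.29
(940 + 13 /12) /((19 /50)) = 282325 /114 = 2476.54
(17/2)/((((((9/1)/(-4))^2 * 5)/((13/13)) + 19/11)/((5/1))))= 7480/4759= 1.57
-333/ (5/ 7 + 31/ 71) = -165501/ 572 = -289.34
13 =13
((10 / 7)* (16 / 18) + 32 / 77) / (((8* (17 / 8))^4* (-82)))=-584 / 2373082173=-0.00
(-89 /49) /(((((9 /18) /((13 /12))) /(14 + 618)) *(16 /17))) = -1553851 /588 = -2642.60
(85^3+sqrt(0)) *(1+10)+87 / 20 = 135107587 / 20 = 6755379.35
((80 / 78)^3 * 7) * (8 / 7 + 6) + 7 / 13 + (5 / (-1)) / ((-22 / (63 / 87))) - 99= -1678499825 / 37845522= -44.35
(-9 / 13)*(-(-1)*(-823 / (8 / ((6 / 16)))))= 22221 / 832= 26.71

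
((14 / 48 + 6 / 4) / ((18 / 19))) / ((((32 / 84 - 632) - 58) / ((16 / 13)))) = -5719 / 1694394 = -0.00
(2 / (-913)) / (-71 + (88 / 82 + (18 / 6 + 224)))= -41 / 2939860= -0.00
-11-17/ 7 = -94/ 7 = -13.43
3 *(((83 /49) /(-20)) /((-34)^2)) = -249 /1132880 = -0.00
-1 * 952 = -952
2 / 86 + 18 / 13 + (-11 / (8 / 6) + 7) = 353 / 2236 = 0.16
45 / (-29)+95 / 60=0.03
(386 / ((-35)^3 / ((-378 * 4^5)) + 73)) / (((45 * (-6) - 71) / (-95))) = 2027704320 / 1378571953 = 1.47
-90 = -90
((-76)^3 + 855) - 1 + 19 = -438103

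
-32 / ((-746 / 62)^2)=-30752 / 139129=-0.22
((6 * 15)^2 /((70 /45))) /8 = 18225 /28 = 650.89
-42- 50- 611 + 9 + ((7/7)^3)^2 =-693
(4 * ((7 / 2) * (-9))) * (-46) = 5796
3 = 3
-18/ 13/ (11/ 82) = -1476/ 143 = -10.32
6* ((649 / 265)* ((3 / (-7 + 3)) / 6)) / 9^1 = -649 / 3180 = -0.20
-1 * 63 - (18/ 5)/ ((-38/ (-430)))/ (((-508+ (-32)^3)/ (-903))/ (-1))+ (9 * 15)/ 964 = -3136527405/ 50790268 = -61.75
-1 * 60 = -60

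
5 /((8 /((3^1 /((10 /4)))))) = 3 /4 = 0.75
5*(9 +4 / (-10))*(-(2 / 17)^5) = -0.00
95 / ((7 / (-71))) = -6745 / 7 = -963.57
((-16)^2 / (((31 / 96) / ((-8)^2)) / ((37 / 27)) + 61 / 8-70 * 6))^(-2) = 976428067126801 / 376307854606336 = 2.59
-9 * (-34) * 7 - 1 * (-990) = 3132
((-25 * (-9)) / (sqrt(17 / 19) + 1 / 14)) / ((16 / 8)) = -29925 / 3313 + 22050 * sqrt(323) / 3313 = 110.58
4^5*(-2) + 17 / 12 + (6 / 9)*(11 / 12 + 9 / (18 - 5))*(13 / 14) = -2045.59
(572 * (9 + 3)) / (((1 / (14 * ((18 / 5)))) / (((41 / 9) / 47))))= 7879872 / 235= 33531.37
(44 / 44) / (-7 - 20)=-1 / 27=-0.04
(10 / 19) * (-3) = -30 / 19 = -1.58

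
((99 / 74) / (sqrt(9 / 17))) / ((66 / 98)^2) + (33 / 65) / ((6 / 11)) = 121 / 130 + 2401 * sqrt(17) / 2442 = 4.98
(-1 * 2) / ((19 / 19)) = -2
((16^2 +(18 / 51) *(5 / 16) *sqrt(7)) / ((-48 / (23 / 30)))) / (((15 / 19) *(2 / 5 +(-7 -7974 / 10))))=0.01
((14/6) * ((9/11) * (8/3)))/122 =28/671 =0.04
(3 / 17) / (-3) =-1 / 17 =-0.06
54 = 54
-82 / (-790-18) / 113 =0.00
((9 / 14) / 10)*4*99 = 891 / 35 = 25.46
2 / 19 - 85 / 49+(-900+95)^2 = 648023.37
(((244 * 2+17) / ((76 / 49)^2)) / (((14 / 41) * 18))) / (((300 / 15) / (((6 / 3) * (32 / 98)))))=28987 / 25992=1.12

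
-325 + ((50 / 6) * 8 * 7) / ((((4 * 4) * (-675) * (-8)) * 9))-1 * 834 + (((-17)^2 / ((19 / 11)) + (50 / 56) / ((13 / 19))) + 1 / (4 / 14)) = -19902437309 / 20167056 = -986.88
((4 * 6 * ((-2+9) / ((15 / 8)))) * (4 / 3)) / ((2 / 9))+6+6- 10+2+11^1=2763 / 5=552.60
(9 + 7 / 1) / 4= 4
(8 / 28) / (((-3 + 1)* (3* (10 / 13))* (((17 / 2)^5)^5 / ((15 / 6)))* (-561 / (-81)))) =-981467136 / 7553751282764058714031897118293613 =-0.00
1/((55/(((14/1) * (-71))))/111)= -2006.07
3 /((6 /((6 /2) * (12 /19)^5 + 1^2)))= 3222595 /4952198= 0.65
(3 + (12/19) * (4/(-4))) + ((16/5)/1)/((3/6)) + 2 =1023/95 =10.77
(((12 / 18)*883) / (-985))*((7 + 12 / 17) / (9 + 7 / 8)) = -1850768 / 3968565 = -0.47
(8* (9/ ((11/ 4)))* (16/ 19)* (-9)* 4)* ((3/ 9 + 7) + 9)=-2709504/ 209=-12964.13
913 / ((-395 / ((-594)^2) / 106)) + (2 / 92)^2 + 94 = -72254470687853 / 835820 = -86447405.77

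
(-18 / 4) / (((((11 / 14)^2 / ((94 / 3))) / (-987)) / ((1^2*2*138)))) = 7528378032 / 121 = 62218000.26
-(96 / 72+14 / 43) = -214 / 129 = -1.66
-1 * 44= -44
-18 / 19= -0.95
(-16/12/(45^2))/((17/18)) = -8/11475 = -0.00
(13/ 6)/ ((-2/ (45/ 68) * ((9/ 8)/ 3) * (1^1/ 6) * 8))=-1.43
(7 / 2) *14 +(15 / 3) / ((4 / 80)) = 149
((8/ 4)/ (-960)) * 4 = -1/ 120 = -0.01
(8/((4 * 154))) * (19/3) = 19/231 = 0.08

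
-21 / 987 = -1 / 47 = -0.02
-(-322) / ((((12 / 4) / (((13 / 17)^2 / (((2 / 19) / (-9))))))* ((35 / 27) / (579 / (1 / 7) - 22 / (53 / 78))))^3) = -3915717572996088715117578037046481 / 88041457070318500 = -44475837898373427.73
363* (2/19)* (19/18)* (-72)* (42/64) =-7623/4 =-1905.75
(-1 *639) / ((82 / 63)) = -40257 / 82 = -490.94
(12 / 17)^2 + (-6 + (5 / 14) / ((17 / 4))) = -10960 / 2023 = -5.42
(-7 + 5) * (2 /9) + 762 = 6854 /9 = 761.56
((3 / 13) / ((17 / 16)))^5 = 254803968 / 527182965101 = 0.00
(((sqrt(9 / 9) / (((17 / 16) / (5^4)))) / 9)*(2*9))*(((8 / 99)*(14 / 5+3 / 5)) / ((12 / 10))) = 80000 / 297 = 269.36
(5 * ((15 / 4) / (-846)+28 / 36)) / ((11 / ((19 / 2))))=248615 / 74448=3.34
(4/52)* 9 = 9/13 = 0.69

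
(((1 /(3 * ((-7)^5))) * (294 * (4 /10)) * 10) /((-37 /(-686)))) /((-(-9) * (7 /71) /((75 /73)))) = -0.50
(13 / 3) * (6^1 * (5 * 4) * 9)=4680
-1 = -1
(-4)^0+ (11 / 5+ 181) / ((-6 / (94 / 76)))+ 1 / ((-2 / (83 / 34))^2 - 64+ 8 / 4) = -36.78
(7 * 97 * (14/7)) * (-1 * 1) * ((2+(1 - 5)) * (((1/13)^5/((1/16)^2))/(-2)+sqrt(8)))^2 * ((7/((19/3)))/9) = -13978483658505408/2619311345131+19468288 * sqrt(2)/21163701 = -5335.40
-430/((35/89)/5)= -38270/7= -5467.14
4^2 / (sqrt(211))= 16 *sqrt(211) / 211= 1.10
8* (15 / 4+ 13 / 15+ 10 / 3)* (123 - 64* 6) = -82998 / 5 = -16599.60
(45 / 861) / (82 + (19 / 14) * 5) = 30 / 50963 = 0.00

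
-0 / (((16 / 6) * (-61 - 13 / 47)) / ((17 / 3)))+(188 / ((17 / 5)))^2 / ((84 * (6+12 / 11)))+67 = 17073247 / 236691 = 72.13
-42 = -42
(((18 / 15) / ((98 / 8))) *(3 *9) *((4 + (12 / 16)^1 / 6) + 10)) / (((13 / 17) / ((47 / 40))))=7313247 / 127400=57.40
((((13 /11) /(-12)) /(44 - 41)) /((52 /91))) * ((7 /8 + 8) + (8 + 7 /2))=-14833 /12672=-1.17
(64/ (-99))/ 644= -16/ 15939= -0.00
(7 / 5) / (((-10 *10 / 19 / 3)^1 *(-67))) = 399 / 33500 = 0.01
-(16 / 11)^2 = -256 / 121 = -2.12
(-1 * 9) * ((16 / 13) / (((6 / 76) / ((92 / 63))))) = -55936 / 273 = -204.89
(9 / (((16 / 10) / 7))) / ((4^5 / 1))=315 / 8192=0.04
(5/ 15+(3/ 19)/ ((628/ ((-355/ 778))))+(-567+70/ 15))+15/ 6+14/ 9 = -46615076149/ 83547864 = -557.94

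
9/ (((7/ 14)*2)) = 9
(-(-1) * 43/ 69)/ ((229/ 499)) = 21457/ 15801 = 1.36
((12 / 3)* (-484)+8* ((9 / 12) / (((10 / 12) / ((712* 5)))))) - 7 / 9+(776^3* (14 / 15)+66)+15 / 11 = 215899084592 / 495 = 436159766.85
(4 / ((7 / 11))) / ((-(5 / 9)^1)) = -396 / 35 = -11.31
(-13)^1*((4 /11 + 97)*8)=-111384 /11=-10125.82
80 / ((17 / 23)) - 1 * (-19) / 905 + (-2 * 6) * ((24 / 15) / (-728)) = 151599517 / 1400035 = 108.28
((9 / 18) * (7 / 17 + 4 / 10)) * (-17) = -69 / 10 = -6.90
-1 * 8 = -8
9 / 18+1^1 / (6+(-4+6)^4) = 0.55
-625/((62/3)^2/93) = -16875/124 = -136.09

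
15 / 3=5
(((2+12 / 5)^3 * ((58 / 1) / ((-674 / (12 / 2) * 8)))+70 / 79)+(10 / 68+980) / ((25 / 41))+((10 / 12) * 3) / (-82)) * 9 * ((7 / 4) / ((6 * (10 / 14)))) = 2186030252506989 / 371124620000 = 5890.29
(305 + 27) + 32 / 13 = 4348 / 13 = 334.46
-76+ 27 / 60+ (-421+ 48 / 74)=-366967 / 740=-495.90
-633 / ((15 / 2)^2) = -844 / 75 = -11.25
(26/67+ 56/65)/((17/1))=5442/74035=0.07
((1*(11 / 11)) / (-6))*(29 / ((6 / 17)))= -493 / 36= -13.69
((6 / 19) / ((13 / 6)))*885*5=159300 / 247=644.94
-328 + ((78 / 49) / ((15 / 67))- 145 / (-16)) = -1222363 / 3920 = -311.83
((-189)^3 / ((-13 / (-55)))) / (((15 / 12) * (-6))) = 49509306 / 13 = 3808408.15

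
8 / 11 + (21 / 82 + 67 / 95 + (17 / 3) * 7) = 41.36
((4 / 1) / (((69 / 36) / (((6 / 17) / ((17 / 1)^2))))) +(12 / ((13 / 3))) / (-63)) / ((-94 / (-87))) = -18521778 / 483296723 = -0.04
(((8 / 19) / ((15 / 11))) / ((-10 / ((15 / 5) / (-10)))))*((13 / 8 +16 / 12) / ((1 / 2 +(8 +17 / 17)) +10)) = 781 / 555750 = 0.00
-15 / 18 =-0.83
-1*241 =-241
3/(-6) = -1/2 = -0.50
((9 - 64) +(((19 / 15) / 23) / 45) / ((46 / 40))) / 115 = -3927749 / 8212725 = -0.48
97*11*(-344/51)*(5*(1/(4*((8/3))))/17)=-229405/1156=-198.45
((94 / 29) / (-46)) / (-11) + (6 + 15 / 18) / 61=318019 / 2685342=0.12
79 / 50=1.58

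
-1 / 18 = -0.06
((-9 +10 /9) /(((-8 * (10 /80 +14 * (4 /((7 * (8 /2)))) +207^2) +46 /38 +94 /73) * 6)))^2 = 9697719529 /659232397724028762384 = 0.00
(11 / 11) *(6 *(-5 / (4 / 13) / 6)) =-65 / 4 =-16.25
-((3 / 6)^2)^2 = -1 / 16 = -0.06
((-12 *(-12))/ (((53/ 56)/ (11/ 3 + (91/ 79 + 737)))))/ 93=157526656/ 129797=1213.64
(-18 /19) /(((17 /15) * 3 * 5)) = -0.06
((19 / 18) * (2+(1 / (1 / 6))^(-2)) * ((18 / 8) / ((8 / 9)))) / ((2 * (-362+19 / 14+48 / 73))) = -708757 / 94183680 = -0.01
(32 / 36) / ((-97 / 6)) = -16 / 291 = -0.05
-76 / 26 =-38 / 13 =-2.92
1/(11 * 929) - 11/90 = -112319/919710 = -0.12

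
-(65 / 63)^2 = -4225 / 3969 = -1.06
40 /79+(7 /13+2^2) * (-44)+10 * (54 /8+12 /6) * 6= 325.81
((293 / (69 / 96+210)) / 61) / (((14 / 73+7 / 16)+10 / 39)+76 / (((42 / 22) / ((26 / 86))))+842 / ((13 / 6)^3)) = 7241974544896 / 30405238432126261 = 0.00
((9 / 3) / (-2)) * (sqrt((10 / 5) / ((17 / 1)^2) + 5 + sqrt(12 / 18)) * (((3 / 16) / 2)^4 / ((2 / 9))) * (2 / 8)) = -729 * sqrt(867 * sqrt(6) + 13023) / 285212672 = -0.00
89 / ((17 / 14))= 1246 / 17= 73.29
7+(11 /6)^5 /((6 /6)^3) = 215483 /7776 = 27.71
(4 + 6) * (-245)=-2450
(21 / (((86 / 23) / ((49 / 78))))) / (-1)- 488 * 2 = -2190225 / 2236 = -979.53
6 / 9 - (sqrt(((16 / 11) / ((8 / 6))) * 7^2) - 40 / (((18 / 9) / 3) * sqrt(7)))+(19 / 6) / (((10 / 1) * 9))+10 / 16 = -14 * sqrt(33) / 11+1433 / 1080+60 * sqrt(7) / 7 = 16.69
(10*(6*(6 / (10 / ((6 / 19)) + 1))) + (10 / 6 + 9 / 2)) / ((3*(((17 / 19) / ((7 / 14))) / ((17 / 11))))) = 96007 / 19404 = 4.95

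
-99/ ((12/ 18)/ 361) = -107217/ 2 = -53608.50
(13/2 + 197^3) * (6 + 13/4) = 565758083/8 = 70719760.38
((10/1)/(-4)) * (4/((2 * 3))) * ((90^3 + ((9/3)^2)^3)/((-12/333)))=134999865/4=33749966.25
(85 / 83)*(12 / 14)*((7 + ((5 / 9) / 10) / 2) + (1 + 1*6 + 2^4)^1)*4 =183770 / 1743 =105.43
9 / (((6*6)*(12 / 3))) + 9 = 145 / 16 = 9.06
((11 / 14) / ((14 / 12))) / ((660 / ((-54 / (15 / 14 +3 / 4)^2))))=-24 / 1445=-0.02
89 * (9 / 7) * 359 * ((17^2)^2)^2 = 2005941833976519 / 7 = 286563119139502.71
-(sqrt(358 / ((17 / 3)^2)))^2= -3222 / 289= -11.15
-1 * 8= -8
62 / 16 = 31 / 8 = 3.88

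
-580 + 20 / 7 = -577.14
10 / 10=1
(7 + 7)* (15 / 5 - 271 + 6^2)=-3248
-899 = -899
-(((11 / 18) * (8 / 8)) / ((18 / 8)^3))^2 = -123904 / 43046721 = -0.00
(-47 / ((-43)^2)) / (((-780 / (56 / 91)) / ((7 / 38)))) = 329 / 89057085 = 0.00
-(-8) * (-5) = -40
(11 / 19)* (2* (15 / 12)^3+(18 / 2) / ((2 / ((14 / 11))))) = 3391 / 608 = 5.58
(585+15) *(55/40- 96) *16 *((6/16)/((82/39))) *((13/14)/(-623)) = 241.48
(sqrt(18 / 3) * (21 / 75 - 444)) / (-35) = 11093 * sqrt(6) / 875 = 31.05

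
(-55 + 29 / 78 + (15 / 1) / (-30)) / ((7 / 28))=-8600 / 39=-220.51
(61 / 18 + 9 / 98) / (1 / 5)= 7675 / 441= 17.40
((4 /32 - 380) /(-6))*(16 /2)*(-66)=-33429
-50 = -50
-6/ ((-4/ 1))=3/ 2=1.50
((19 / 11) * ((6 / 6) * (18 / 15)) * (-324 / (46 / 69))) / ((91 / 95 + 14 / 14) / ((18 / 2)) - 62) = 789507 / 48422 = 16.30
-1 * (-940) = 940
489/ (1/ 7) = 3423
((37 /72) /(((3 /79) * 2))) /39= 2923 /16848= 0.17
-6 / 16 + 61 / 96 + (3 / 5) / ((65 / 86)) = 32893 / 31200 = 1.05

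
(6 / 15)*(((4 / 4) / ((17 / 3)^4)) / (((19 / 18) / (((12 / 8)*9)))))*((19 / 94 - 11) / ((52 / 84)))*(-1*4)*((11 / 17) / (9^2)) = 45579996 / 16483119913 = 0.00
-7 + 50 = 43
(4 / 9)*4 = 1.78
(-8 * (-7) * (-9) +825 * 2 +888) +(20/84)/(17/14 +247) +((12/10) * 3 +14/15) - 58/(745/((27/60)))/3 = 6332976281/3106650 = 2038.52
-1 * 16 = -16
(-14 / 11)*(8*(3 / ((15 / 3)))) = -336 / 55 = -6.11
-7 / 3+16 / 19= -85 / 57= -1.49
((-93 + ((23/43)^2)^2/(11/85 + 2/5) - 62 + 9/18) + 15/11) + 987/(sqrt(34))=-103556804587/676922598 + 987 * sqrt(34)/34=16.29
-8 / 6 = -4 / 3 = -1.33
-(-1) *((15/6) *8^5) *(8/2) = 327680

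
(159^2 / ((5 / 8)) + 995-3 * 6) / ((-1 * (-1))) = 207133 / 5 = 41426.60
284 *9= 2556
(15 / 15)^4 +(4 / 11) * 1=15 / 11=1.36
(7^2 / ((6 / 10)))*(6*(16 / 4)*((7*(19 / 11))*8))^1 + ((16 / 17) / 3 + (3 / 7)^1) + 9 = 189595.20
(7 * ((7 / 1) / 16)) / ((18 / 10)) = 245 / 144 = 1.70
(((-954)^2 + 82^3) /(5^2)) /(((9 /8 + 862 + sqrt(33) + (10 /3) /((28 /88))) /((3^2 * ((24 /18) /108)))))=2402340631712 /323085507495- 4583213824 * sqrt(33) /538475845825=7.39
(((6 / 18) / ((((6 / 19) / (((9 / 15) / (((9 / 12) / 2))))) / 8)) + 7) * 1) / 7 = 923 / 315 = 2.93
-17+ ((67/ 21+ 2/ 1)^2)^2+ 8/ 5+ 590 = 1264534718/ 972405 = 1300.42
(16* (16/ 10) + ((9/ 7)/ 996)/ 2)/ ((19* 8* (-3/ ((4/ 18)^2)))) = -594959/ 214598160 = -0.00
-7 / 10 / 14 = -1 / 20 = -0.05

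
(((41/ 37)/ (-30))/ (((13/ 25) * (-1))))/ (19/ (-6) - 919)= -205/ 2661373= -0.00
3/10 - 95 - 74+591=4223/10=422.30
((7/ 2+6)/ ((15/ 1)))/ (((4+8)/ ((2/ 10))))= 19/ 1800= 0.01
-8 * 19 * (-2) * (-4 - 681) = -208240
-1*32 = -32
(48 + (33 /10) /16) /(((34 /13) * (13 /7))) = 53991 /5440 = 9.92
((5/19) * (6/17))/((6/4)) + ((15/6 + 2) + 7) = 7469/646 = 11.56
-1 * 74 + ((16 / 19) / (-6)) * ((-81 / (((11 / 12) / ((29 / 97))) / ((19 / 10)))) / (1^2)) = -357206 / 5335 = -66.96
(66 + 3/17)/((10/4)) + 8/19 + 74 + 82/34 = 33367/323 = 103.30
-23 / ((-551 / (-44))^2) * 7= -1.03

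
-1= -1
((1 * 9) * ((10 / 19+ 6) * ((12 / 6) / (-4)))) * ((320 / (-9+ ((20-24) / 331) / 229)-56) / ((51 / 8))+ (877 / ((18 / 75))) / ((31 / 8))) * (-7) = 8413396258680 / 44069797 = 190910.71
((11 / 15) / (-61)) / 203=-11 / 185745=-0.00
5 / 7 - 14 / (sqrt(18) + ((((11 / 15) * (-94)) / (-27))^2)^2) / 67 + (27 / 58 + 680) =2171508033810751171875 * sqrt(2) / 6190972799591726736694163 + 1712156760339949581296998565117 / 2513534956634241055097830178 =681.18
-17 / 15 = -1.13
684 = 684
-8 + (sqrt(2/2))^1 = -7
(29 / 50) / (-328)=-29 / 16400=-0.00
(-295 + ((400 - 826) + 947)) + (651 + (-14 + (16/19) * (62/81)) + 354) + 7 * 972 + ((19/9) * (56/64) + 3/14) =691515085/86184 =8023.71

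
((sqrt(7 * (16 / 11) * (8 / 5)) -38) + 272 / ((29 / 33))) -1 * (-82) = 8 * sqrt(770) / 55 + 10252 / 29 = 357.55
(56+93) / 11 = 149 / 11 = 13.55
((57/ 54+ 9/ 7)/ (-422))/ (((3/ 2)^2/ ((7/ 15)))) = -59/ 51273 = -0.00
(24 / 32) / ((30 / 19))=19 / 40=0.48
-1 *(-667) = 667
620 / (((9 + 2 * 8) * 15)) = 124 / 75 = 1.65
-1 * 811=-811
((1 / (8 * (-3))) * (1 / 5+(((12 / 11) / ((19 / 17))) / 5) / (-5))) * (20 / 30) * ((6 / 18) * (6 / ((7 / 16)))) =-6728 / 329175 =-0.02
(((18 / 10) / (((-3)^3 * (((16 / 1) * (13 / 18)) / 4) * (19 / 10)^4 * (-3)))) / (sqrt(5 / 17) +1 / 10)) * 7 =-170000 / 116897937 +100000 * sqrt(85) / 116897937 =0.01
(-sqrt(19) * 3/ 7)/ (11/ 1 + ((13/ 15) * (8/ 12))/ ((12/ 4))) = -0.17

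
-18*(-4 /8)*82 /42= 123 /7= 17.57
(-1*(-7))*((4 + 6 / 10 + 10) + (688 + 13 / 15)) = 73864 / 15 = 4924.27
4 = 4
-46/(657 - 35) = -23/311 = -0.07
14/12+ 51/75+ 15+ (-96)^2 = 1384927/150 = 9232.85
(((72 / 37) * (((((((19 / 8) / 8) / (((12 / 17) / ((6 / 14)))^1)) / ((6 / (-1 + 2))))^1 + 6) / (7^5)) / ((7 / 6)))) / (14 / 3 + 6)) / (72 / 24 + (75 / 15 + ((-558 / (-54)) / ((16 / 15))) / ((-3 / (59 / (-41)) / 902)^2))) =15754905 / 509273381304144128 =0.00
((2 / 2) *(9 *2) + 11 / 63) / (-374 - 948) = -1145 / 83286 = -0.01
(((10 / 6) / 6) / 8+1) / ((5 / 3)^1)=149 / 240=0.62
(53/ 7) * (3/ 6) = 53/ 14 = 3.79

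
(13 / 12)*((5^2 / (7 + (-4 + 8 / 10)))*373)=606125 / 228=2658.44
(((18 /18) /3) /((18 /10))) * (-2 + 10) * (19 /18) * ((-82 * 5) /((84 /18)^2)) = -38950 /1323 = -29.44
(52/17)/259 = 52/4403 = 0.01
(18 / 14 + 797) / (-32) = -1397 / 56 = -24.95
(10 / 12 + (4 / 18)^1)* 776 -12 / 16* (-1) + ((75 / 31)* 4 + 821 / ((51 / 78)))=39560141 / 18972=2085.19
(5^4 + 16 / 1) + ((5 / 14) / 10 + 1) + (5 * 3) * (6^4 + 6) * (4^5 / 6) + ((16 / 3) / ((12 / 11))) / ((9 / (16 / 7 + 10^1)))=7560987433 / 2268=3333768.71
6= 6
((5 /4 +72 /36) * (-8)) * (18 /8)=-117 /2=-58.50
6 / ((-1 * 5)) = -6 / 5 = -1.20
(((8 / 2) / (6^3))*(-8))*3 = -4 / 9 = -0.44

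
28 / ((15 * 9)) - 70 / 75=-98 / 135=-0.73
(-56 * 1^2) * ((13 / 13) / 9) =-56 / 9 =-6.22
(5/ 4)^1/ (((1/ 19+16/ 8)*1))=95/ 156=0.61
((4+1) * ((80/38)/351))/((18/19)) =100/3159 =0.03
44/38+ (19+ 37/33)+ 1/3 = 4517/209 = 21.61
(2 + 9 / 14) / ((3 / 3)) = 37 / 14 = 2.64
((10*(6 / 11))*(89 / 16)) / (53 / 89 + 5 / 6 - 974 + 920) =-356445 / 617606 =-0.58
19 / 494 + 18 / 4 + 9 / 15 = 334 / 65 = 5.14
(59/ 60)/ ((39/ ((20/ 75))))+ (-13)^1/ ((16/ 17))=-1938331/ 140400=-13.81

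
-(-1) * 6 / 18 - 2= -5 / 3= -1.67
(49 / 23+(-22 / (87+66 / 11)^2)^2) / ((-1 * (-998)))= 0.00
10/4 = 5/2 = 2.50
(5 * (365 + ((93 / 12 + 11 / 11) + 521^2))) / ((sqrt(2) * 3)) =5436295 * sqrt(2) / 24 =320336.75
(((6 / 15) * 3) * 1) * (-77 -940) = -6102 / 5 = -1220.40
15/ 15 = 1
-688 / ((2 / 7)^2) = -8428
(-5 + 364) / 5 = 359 / 5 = 71.80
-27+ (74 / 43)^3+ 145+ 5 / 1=10184585 / 79507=128.10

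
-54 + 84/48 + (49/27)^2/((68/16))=-2551721/49572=-51.48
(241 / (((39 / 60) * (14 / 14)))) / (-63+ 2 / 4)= -1928 / 325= -5.93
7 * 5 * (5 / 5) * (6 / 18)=11.67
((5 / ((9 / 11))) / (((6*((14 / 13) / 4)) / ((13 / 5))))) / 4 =1859 / 756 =2.46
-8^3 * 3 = -1536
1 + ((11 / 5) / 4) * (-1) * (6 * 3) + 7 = -19 / 10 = -1.90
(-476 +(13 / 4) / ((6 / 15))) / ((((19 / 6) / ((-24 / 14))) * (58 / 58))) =1773 / 7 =253.29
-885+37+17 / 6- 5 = -5101 / 6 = -850.17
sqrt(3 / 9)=sqrt(3) / 3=0.58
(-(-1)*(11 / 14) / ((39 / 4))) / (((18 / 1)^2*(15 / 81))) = 0.00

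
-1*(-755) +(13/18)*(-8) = 6743/9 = 749.22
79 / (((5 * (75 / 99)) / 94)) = 245058 / 125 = 1960.46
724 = 724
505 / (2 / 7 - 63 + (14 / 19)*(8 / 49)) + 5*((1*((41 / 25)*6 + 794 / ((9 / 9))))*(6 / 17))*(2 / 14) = 38553281 / 198135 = 194.58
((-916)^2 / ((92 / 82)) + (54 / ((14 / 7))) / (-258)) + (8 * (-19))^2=770958.16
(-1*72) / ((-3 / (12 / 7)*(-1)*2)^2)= -288 / 49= -5.88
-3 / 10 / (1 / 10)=-3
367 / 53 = 6.92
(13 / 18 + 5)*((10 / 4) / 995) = 103 / 7164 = 0.01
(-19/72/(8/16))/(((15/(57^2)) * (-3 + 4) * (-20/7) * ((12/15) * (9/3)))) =48013/2880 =16.67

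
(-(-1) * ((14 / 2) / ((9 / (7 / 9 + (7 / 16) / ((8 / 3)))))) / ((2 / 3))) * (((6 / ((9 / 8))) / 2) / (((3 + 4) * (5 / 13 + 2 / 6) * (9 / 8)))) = 2015 / 3888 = 0.52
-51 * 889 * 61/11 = -2765679/11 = -251425.36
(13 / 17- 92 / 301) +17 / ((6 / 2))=94036 / 15351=6.13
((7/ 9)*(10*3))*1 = 70/ 3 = 23.33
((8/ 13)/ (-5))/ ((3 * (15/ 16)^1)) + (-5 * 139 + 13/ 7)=-14192996/ 20475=-693.19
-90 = -90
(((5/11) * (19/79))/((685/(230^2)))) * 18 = 18091800/119053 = 151.96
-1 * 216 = -216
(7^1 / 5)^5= 16807 / 3125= 5.38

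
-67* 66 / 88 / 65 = -201 / 260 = -0.77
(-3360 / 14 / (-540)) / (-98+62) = -1 / 81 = -0.01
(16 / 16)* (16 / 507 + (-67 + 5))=-31418 / 507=-61.97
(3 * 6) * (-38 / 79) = -684 / 79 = -8.66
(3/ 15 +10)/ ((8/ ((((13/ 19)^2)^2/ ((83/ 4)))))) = 1456611/ 108166430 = 0.01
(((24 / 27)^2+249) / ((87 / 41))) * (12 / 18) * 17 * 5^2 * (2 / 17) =82955300 / 21141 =3923.91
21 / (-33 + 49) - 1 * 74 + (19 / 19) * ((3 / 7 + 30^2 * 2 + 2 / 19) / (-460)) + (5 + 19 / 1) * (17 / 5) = 1223183 / 244720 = 5.00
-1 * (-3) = 3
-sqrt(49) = -7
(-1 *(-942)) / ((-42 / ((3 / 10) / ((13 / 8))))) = -1884 / 455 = -4.14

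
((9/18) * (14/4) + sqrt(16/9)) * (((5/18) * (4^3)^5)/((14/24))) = 99321118720/63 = 1576525693.97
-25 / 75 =-1 / 3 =-0.33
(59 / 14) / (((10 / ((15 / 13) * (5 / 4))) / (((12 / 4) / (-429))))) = -0.00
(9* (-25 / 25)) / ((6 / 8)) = -12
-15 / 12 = -5 / 4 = -1.25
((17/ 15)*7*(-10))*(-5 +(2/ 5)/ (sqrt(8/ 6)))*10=11900/ 3 -476*sqrt(3)/ 3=3691.85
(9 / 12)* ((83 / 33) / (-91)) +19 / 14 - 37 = -142797 / 4004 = -35.66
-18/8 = -9/4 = -2.25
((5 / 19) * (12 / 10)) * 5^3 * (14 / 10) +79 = 2551 / 19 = 134.26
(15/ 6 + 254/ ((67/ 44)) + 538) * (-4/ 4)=-707.31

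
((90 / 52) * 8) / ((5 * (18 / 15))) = 30 / 13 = 2.31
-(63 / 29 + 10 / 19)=-1487 / 551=-2.70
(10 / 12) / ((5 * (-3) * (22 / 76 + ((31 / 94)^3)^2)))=-6553762920032 / 34300317291723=-0.19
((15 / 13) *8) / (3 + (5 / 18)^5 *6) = 37791360 / 12322817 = 3.07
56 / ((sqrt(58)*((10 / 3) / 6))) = 252*sqrt(58) / 145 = 13.24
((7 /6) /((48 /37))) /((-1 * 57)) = -259 /16416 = -0.02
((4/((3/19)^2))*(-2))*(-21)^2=-141512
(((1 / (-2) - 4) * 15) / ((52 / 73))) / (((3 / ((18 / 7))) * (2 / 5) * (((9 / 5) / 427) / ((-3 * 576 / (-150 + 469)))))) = 1082079000 / 4147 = 260930.55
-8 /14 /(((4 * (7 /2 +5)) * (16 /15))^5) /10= -151875 /166748733046784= -0.00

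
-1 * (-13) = 13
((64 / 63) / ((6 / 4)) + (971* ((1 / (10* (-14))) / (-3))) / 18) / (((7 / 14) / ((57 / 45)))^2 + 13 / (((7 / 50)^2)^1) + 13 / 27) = 15391957 / 12683275030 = 0.00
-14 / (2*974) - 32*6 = -192.01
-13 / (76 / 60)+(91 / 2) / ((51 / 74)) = 54028 / 969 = 55.76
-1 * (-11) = 11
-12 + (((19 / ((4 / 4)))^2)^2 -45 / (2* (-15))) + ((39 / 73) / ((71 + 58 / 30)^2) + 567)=11434639970845 / 87369028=130877.50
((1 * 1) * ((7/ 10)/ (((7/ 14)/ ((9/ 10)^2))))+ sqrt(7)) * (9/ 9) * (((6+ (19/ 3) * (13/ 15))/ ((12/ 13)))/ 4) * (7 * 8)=987987/ 5000+ 47047 * sqrt(7)/ 270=658.61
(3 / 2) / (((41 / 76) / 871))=99294 / 41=2421.80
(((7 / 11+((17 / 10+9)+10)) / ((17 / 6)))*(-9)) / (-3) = 21123 / 935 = 22.59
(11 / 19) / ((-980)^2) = 11 / 18247600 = 0.00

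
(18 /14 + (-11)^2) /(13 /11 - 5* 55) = -0.45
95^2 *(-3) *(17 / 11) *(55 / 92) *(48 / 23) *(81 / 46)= -1118468250 / 12167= -91926.38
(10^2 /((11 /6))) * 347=208200 /11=18927.27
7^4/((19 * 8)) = 2401/152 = 15.80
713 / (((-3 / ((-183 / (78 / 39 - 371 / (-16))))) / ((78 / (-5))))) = -134688 / 5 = -26937.60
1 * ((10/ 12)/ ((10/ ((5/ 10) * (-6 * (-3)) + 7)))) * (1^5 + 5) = 8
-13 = -13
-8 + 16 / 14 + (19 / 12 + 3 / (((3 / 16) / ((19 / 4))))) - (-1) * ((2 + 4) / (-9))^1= 70.06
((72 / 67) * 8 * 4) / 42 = 384 / 469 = 0.82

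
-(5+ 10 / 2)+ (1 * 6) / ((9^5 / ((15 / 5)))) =-65608 / 6561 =-10.00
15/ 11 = 1.36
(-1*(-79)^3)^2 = 243087455521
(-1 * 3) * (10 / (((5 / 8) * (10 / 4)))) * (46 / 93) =-9.50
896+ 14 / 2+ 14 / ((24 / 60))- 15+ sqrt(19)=927.36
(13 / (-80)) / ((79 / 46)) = -0.09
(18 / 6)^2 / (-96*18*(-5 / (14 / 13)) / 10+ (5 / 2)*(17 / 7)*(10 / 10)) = 126 / 11317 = 0.01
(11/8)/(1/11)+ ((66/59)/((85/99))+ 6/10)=683159/40120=17.03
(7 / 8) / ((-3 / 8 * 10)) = -7 / 30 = -0.23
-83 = -83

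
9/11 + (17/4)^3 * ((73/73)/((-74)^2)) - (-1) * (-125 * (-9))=4340200219/3855104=1125.83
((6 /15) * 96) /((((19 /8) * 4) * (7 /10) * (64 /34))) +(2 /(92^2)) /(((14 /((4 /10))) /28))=2158453 /703570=3.07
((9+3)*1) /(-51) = -4 /17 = -0.24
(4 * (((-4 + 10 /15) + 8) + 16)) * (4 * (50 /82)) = 24800 /123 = 201.63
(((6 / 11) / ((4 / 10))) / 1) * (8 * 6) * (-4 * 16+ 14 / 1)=-36000 / 11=-3272.73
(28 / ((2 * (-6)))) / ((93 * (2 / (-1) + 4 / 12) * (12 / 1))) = 7 / 5580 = 0.00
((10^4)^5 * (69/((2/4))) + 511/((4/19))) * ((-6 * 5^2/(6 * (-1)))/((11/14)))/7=1380000000000000000242725/22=62727272727272727283760.23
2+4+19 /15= 109 /15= 7.27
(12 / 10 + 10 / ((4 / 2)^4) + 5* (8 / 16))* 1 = 173 / 40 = 4.32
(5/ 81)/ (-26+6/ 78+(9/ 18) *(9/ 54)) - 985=-107204705/ 108837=-985.00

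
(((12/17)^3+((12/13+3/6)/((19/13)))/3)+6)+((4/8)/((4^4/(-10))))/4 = 6.67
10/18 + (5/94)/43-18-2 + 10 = -9.44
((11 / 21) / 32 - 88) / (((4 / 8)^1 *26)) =-59125 / 8736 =-6.77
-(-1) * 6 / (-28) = -3 / 14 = -0.21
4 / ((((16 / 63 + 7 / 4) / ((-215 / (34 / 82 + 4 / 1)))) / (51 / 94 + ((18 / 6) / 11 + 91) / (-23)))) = 333.03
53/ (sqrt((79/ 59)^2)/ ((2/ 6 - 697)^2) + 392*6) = 13659048700/ 606152501511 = 0.02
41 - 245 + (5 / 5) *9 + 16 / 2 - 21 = -208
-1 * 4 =-4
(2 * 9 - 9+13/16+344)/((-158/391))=-2213451/2528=-875.57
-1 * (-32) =32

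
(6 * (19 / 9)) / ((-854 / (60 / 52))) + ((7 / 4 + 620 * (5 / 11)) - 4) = 68278671 / 244244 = 279.55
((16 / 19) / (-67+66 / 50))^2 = 40000 / 243328801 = 0.00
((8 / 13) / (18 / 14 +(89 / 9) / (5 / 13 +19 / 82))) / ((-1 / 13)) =-331128 / 717335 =-0.46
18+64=82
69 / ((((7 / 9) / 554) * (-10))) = -172017 / 35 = -4914.77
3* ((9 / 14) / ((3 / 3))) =27 / 14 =1.93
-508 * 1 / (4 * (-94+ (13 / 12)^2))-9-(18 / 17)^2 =-33813243 / 3863063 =-8.75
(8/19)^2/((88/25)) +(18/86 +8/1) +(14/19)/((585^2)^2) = 165178824197452693/19998241423070625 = 8.26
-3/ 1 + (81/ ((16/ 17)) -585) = -8031/ 16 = -501.94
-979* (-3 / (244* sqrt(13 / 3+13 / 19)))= 267* sqrt(16302) / 6344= 5.37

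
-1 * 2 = -2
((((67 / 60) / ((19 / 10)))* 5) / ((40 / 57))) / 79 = 67 / 1264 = 0.05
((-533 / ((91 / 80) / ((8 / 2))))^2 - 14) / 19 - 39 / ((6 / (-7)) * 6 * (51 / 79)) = 105352525927 / 569772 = 184902.95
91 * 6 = 546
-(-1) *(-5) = -5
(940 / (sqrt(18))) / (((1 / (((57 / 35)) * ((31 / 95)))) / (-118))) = -343852 * sqrt(2) / 35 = -13893.72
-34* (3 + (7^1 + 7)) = -578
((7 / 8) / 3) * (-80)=-70 / 3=-23.33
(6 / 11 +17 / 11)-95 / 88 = 89 / 88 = 1.01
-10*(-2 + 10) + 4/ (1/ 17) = -12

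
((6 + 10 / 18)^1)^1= 59 / 9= 6.56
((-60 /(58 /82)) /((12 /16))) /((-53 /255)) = 836400 /1537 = 544.18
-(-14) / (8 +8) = 7 / 8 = 0.88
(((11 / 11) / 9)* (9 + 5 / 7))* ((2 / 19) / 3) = 136 / 3591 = 0.04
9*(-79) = -711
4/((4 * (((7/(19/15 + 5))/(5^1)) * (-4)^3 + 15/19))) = -893/12063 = -0.07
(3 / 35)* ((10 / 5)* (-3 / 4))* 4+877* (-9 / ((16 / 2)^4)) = -349983 / 143360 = -2.44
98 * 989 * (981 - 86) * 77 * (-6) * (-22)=881678111160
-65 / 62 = -1.05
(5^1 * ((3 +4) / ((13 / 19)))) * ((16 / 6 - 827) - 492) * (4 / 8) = -2626085 / 78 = -33667.76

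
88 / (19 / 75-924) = -6600 / 69281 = -0.10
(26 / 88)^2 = 0.09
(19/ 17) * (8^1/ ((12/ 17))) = 38/ 3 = 12.67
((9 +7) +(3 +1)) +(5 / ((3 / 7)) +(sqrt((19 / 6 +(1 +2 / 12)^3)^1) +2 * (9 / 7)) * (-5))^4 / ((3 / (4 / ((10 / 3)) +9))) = 541056875 * sqrt(6162) / 2000376 +5769335570245 / 112021056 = 72734.30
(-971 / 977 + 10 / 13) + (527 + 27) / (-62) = -3606620 / 393731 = -9.16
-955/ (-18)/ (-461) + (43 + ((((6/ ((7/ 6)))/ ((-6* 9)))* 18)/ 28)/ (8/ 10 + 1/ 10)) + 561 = 245513153/ 406602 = 603.82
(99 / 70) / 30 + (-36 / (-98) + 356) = 1746431 / 4900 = 356.41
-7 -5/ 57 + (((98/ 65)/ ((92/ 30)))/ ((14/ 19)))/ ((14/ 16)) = -107800/ 17043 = -6.33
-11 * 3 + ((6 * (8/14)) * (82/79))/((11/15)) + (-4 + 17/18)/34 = -105120593/3722796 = -28.24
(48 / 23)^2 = 2304 / 529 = 4.36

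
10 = 10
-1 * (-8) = 8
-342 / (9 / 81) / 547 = -3078 / 547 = -5.63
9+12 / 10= 51 / 5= 10.20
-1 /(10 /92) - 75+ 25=-296 /5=-59.20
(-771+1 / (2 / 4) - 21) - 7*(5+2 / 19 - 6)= -14891 / 19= -783.74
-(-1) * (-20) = -20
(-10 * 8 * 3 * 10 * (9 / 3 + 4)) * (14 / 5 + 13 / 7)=-78240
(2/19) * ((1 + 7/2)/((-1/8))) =-72/19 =-3.79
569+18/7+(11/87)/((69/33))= 8006848/14007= 571.63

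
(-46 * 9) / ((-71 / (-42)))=-17388 / 71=-244.90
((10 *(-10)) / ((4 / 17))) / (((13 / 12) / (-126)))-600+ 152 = 636776 / 13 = 48982.77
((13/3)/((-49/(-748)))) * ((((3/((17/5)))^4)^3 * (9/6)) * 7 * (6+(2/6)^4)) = 223102832519531250/239903274153431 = 929.97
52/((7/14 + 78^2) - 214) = 0.01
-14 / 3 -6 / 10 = -79 / 15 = -5.27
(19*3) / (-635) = -57 / 635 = -0.09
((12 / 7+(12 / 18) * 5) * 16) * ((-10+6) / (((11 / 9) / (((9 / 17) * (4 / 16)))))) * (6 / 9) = -30528 / 1309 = -23.32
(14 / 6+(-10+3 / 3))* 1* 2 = -40 / 3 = -13.33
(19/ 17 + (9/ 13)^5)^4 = 2.66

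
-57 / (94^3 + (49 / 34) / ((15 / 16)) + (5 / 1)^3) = -14535 / 211831187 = -0.00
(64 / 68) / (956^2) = 1 / 971057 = 0.00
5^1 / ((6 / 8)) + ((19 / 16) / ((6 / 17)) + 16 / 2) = 577 / 32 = 18.03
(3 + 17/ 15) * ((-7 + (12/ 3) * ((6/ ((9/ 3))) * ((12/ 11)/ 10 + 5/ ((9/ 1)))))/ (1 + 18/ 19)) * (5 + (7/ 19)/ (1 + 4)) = -24893372/ 1373625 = -18.12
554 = 554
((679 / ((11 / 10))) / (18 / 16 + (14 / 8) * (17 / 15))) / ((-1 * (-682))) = 0.29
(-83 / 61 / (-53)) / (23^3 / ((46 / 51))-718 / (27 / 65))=4482 / 2053255669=0.00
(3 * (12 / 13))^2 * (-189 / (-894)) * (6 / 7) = 34992 / 25181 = 1.39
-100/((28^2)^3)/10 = -5/240945152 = -0.00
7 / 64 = 0.11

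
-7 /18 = -0.39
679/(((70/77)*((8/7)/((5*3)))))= 156849/16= 9803.06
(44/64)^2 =121/256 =0.47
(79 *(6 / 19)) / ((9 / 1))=158 / 57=2.77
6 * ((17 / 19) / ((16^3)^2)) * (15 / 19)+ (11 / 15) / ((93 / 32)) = 1065958262951 / 4224461045760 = 0.25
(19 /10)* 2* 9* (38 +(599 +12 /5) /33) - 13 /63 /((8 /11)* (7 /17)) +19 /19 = 1865869267 /970200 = 1923.18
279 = 279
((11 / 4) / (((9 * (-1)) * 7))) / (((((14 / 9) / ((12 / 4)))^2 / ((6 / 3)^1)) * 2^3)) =-891 / 21952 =-0.04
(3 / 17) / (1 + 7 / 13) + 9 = 3099 / 340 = 9.11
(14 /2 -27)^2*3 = 1200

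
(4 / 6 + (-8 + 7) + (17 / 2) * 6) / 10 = 76 / 15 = 5.07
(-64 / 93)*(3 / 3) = -64 / 93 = -0.69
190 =190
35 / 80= 7 / 16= 0.44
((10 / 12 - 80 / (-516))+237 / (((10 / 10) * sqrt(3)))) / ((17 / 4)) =10 / 43+316 * sqrt(3) / 17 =32.43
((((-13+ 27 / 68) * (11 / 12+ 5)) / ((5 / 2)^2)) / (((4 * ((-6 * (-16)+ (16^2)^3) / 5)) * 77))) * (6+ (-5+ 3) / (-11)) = -60847 / 852622995840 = -0.00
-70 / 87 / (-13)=70 / 1131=0.06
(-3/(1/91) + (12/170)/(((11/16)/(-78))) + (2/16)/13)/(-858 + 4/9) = 245919033/750498320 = 0.33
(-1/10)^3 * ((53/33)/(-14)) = 53/462000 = 0.00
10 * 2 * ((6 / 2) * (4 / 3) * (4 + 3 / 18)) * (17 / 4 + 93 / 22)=93250 / 33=2825.76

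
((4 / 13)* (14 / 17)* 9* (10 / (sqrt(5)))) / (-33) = -336* sqrt(5) / 2431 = -0.31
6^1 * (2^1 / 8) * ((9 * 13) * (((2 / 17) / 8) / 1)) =351 / 136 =2.58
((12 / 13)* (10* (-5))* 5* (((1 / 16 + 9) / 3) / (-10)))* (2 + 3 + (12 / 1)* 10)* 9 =78425.48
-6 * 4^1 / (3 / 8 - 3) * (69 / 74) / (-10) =-1104 / 1295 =-0.85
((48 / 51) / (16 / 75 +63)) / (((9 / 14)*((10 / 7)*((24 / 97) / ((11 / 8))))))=23765 / 263772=0.09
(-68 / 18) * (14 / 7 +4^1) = -68 / 3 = -22.67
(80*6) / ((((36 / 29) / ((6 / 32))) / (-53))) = -7685 / 2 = -3842.50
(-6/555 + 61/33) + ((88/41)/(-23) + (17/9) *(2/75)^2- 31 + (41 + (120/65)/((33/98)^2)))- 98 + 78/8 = -669312188417179/11113917457500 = -60.22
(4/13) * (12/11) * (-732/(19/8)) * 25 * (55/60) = -585600/247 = -2370.85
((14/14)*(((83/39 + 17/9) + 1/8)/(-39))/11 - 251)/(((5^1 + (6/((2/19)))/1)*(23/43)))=-4334031103/572601744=-7.57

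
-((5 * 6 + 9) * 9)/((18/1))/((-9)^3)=13/486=0.03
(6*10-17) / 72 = 43 / 72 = 0.60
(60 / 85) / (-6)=-2 / 17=-0.12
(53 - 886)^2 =693889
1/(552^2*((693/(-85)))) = -85/211159872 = -0.00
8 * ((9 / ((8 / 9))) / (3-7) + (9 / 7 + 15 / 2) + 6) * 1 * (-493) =-1353285 / 28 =-48331.61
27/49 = 0.55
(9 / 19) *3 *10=270 / 19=14.21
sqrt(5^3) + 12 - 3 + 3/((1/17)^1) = 5 * sqrt(5) + 60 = 71.18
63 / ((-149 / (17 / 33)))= -357 / 1639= -0.22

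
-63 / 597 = -0.11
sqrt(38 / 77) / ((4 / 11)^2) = 11 * sqrt(2926) / 112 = 5.31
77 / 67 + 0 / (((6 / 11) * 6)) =77 / 67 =1.15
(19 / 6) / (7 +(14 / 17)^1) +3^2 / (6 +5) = 565 / 462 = 1.22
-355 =-355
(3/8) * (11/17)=33/136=0.24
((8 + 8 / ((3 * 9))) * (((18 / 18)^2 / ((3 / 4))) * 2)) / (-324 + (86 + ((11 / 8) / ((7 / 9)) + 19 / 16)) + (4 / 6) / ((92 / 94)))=-4616192 / 48901347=-0.09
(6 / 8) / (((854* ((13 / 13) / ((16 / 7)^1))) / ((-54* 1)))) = -324 / 2989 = -0.11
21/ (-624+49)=-21/ 575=-0.04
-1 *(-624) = 624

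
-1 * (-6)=6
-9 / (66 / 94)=-141 / 11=-12.82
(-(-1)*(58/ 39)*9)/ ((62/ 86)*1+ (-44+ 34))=-2494/ 1729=-1.44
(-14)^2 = 196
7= 7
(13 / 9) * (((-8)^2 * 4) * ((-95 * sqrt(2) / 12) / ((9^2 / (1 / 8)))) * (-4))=39520 * sqrt(2) / 2187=25.56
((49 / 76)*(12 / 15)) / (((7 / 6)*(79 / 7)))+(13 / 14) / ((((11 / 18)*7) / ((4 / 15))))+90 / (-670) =-10101081 / 271028065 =-0.04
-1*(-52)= 52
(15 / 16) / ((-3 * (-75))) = 1 / 240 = 0.00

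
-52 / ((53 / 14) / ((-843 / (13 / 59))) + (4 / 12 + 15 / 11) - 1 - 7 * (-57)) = -132764632 / 1020490187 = -0.13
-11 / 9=-1.22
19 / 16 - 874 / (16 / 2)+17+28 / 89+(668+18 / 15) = 4118579 / 7120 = 578.45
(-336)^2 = 112896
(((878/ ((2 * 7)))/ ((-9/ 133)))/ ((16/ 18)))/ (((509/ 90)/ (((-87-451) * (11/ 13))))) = 1110645855/ 13234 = 83923.67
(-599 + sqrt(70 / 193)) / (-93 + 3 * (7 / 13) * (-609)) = 7787 / 13998 - 13 * sqrt(13510) / 2701614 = 0.56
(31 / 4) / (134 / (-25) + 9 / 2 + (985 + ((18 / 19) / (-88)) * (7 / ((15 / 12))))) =161975 / 20567266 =0.01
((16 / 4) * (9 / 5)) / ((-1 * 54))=-2 / 15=-0.13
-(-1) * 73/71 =73/71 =1.03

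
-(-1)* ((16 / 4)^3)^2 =4096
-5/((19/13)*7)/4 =-65/532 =-0.12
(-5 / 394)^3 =-125 / 61162984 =-0.00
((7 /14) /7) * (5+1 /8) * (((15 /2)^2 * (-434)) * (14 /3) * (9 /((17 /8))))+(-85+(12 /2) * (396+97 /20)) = -14816479 /85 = -174311.52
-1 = -1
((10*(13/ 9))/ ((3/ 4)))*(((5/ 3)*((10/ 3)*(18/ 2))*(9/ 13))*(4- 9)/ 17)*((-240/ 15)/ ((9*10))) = 16000/ 459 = 34.86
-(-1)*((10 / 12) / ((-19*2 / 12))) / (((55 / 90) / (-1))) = 90 / 209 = 0.43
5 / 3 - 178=-529 / 3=-176.33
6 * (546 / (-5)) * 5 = -3276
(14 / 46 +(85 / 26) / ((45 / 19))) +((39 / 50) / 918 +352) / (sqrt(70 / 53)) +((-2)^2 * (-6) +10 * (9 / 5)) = -23225 / 5382 +5385613 * sqrt(3710) / 1071000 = 301.97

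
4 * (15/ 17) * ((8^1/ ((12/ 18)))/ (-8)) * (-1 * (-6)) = -31.76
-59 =-59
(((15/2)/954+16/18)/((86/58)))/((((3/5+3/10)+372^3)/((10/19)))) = 1240475/200617707259701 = 0.00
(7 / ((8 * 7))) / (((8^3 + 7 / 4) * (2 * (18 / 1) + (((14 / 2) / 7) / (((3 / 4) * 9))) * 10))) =9 / 1386440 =0.00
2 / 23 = 0.09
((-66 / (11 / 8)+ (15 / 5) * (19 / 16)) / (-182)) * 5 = 3555 / 2912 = 1.22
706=706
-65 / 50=-13 / 10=-1.30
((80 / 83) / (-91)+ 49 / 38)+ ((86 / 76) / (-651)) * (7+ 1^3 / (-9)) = 1402535 / 1107054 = 1.27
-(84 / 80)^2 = -441 / 400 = -1.10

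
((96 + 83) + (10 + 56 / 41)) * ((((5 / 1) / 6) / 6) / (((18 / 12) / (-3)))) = -39025 / 738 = -52.88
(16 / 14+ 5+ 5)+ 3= 99 / 7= 14.14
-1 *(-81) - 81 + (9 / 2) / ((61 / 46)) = 207 / 61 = 3.39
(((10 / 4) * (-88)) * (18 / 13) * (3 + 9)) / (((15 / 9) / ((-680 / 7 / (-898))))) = -9694080 / 40859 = -237.26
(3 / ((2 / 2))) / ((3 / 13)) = 13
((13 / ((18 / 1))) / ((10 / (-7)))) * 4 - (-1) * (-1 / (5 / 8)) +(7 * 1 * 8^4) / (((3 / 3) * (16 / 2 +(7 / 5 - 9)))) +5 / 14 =45156343 / 630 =71676.73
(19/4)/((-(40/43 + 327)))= -817/56404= -0.01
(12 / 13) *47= 564 / 13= 43.38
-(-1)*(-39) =-39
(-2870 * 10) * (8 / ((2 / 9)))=-1033200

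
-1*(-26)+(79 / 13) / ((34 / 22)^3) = 1765743 / 63869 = 27.65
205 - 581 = -376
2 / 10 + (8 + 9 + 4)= 106 / 5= 21.20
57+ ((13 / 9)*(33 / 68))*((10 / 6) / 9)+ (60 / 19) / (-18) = 5960389 / 104652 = 56.95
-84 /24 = -7 /2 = -3.50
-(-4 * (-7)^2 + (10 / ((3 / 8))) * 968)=-76852 / 3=-25617.33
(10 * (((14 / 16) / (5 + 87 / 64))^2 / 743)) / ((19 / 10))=0.00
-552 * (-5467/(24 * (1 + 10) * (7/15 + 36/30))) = 34293/5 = 6858.60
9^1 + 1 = 10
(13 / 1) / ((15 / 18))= 78 / 5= 15.60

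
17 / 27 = 0.63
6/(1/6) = 36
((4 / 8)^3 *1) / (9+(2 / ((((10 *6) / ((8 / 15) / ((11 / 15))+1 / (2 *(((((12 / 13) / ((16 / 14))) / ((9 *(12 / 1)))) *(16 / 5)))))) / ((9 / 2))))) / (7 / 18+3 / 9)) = 5005 / 540153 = 0.01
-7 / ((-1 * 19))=7 / 19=0.37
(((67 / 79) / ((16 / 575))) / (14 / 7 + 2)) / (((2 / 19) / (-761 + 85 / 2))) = -1051848075 / 20224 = -52009.89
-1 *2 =-2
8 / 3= 2.67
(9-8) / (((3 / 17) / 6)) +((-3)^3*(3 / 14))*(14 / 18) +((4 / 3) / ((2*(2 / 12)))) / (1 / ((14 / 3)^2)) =2099 / 18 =116.61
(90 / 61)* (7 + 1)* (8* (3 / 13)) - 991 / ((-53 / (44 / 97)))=30.27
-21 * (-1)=21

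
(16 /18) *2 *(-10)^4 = 160000 /9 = 17777.78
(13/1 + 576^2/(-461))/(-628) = 325783/289508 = 1.13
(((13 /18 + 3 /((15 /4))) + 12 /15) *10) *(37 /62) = 7733 /558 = 13.86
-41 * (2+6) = -328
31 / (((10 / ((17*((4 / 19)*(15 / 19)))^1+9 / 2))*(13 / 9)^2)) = 13280679 / 1220180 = 10.88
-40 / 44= -0.91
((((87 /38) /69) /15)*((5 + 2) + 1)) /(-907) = -116 /5945385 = -0.00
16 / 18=8 / 9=0.89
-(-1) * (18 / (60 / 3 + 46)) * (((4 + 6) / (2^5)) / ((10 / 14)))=21 / 176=0.12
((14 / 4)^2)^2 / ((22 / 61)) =146461 / 352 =416.08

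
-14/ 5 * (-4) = 56/ 5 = 11.20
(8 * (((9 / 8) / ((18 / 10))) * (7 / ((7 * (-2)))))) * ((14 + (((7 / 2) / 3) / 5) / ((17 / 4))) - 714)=89243 / 51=1749.86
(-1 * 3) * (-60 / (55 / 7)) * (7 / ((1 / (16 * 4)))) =112896 / 11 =10263.27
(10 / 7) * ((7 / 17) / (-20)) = -1 / 34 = -0.03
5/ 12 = 0.42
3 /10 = 0.30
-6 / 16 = -3 / 8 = -0.38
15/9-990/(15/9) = -1777/3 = -592.33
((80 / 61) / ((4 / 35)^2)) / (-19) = -6125 / 1159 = -5.28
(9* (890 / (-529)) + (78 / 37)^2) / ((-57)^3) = 0.00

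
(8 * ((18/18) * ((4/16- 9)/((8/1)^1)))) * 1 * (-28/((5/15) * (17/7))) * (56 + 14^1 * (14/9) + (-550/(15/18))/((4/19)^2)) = -914583775/204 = -4483253.80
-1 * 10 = -10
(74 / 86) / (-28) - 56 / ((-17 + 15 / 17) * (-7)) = -86941 / 164948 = -0.53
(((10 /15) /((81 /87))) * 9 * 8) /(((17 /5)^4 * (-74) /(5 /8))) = -90625 /27812493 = -0.00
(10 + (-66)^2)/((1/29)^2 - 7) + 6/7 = -12833663/20601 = -622.96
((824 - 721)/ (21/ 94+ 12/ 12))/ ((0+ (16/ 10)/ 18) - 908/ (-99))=159753/ 17572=9.09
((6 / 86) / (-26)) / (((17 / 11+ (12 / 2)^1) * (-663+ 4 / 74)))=1221 / 2276144026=0.00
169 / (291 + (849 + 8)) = 169 / 1148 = 0.15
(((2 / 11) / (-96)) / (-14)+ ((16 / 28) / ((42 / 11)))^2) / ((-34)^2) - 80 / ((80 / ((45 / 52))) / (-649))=64199611708321 / 114308498304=561.63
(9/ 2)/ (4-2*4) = -9/ 8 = -1.12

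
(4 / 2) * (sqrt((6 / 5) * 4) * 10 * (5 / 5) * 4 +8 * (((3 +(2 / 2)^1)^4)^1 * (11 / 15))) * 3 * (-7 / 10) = -157696 / 25-336 * sqrt(30) / 5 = -6675.91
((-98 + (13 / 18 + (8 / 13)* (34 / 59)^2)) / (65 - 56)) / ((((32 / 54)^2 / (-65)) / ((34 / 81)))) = 6721080815 / 8020224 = 838.02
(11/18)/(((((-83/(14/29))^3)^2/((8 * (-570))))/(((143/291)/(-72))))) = 0.00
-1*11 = -11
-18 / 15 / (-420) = 1 / 350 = 0.00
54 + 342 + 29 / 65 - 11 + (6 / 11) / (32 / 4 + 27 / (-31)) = 4686028 / 12155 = 385.52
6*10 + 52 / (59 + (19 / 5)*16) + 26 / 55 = 2006574 / 32945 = 60.91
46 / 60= 23 / 30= 0.77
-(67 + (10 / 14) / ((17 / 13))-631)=67051 / 119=563.45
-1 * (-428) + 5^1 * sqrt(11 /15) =sqrt(165) /3 + 428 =432.28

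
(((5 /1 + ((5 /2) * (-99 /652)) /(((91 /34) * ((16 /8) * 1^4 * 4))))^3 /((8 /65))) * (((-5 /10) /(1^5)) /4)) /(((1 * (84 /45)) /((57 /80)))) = -11307983758442972004375 /235858515532137365504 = -47.94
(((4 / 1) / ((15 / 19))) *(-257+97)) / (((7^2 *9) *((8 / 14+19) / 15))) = -12160 / 8631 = -1.41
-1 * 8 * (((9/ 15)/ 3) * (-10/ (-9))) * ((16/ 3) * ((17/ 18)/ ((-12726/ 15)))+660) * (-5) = 3023670400/ 515403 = 5866.61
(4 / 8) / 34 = 1 / 68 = 0.01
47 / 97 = 0.48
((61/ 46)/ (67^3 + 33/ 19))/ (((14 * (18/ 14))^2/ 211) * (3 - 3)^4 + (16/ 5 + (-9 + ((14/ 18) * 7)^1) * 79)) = -0.00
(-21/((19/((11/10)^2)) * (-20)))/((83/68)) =43197/788500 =0.05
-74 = -74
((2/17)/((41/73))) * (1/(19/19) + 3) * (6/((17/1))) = 3504/11849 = 0.30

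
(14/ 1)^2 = 196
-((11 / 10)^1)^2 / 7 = -121 / 700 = -0.17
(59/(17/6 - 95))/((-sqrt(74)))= 0.07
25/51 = 0.49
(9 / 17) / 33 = 3 / 187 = 0.02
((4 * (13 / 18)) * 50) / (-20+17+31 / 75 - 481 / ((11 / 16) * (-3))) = 178750 / 285399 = 0.63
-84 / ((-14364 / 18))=2 / 19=0.11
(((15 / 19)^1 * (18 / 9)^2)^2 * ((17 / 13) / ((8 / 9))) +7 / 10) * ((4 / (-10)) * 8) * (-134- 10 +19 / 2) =776173676 / 117325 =6615.59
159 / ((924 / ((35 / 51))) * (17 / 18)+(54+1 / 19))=5035 / 41979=0.12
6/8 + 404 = 1619/4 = 404.75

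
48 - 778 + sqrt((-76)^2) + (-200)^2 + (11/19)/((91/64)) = 68029938/1729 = 39346.41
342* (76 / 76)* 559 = 191178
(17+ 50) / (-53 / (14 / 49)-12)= -134 / 395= -0.34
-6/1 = -6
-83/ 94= -0.88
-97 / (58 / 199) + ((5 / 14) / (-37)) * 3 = -2499956 / 7511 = -332.84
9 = 9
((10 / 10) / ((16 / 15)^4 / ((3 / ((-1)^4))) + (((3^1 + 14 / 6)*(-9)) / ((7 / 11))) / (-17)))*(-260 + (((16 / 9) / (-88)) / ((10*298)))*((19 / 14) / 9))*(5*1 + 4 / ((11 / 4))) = -2187277551049875 / 6345399146944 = -344.70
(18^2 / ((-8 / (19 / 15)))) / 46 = -513 / 460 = -1.12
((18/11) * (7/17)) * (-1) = -126/187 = -0.67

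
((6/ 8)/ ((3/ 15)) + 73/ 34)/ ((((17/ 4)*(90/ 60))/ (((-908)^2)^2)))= 545152191611392/ 867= 628779921120.41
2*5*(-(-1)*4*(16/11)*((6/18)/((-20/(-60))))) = 640/11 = 58.18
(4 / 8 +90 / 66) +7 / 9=523 / 198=2.64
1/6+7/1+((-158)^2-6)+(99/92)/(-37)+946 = 264604537/10212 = 25911.14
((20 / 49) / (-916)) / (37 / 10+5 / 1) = -50 / 976227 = -0.00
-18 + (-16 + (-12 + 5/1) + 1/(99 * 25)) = -101474/2475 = -41.00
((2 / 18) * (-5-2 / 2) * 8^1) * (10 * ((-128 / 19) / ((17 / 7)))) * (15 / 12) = 179200 / 969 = 184.93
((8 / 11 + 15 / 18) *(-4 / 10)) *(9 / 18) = -103 / 330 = -0.31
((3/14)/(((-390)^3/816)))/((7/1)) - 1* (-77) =3108480358/40369875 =77.00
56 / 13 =4.31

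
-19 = -19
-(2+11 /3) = -5.67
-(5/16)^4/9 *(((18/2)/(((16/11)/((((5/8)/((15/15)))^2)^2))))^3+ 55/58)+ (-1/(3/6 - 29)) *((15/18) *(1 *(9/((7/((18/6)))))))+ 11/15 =2702942619064651564634921/3201709135153398326231040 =0.84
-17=-17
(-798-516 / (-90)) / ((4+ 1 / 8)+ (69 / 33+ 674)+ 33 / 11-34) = -1.22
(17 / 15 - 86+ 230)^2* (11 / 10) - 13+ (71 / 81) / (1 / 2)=468965821 / 20250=23158.81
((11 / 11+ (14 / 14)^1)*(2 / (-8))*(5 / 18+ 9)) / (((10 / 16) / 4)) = -1336 / 45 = -29.69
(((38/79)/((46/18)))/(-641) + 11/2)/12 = 12810983/27952728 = 0.46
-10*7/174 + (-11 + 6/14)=-6683/609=-10.97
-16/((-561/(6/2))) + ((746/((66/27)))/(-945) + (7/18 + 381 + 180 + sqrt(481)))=sqrt(481) + 66109259/117810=583.08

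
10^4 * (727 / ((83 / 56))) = 407120000 / 83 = 4905060.24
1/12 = 0.08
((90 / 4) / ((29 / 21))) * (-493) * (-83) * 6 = 4000185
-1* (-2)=2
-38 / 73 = -0.52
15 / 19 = 0.79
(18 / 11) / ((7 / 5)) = 90 / 77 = 1.17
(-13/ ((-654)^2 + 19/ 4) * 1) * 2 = -0.00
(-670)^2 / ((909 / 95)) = 42645500 / 909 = 46914.74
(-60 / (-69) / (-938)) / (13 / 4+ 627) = -0.00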